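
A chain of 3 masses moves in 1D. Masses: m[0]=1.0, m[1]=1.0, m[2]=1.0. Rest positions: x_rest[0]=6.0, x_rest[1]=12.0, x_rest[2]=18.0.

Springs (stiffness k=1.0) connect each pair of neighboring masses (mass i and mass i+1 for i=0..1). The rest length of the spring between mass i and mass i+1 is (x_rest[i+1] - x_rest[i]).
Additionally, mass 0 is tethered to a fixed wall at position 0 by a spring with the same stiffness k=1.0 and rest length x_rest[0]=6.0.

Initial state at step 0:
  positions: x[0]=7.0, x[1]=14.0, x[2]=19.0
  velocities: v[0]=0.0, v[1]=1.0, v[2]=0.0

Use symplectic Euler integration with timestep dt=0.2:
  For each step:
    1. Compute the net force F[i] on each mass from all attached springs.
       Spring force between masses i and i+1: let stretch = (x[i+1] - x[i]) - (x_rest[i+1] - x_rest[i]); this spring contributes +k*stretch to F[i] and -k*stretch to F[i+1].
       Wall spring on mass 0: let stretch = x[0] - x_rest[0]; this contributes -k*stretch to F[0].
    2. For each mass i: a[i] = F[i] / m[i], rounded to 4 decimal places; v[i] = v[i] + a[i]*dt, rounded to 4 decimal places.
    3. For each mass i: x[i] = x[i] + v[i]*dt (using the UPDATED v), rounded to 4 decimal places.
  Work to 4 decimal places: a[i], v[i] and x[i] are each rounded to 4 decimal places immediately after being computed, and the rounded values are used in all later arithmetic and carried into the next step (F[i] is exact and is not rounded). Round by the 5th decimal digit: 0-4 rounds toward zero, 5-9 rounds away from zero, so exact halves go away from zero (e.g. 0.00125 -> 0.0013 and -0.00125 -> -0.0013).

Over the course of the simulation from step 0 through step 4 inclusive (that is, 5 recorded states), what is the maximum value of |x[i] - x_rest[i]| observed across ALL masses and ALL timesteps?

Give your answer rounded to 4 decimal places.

Step 0: x=[7.0000 14.0000 19.0000] v=[0.0000 1.0000 0.0000]
Step 1: x=[7.0000 14.1200 19.0400] v=[0.0000 0.6000 0.2000]
Step 2: x=[7.0048 14.1520 19.1232] v=[0.0240 0.1600 0.4160]
Step 3: x=[7.0153 14.0970 19.2476] v=[0.0525 -0.2752 0.6218]
Step 4: x=[7.0285 13.9647 19.4059] v=[0.0658 -0.6614 0.7917]
Max displacement = 2.1520

Answer: 2.1520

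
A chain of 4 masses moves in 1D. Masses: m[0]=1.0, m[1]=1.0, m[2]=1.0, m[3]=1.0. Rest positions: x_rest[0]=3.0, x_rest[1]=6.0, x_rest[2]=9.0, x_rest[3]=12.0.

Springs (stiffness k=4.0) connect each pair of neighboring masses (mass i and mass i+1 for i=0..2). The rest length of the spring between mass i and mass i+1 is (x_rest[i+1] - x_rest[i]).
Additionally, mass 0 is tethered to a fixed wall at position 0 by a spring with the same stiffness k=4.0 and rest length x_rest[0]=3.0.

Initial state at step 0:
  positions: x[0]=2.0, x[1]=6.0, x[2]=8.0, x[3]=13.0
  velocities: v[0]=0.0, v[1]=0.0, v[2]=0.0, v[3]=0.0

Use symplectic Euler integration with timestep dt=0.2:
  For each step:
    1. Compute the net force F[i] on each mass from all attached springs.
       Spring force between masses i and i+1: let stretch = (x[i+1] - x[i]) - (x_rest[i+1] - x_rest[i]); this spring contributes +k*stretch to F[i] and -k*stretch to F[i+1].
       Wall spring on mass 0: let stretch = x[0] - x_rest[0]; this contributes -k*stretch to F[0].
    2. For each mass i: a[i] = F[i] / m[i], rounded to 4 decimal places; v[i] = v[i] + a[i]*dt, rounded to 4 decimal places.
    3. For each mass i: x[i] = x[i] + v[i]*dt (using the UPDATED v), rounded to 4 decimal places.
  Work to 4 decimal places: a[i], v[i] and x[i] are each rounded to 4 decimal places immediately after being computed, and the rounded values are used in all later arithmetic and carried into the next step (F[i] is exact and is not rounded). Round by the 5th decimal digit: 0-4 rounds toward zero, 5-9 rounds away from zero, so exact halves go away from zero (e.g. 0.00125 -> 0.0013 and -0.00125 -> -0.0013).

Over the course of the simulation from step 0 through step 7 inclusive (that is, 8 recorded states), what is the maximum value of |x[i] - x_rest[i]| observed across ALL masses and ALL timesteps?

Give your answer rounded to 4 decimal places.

Answer: 1.4126

Derivation:
Step 0: x=[2.0000 6.0000 8.0000 13.0000] v=[0.0000 0.0000 0.0000 0.0000]
Step 1: x=[2.3200 5.6800 8.4800 12.6800] v=[1.6000 -1.6000 2.4000 -1.6000]
Step 2: x=[2.8064 5.2704 9.1840 12.1680] v=[2.4320 -2.0480 3.5200 -2.5600]
Step 3: x=[3.2380 5.0927 9.7393 11.6586] v=[2.1581 -0.8883 2.7763 -2.5472]
Step 4: x=[3.4483 5.3617 9.8582 11.3221] v=[1.0515 1.3452 0.5945 -1.6826]
Step 5: x=[3.4130 6.0440 9.4919 11.2314] v=[-0.1764 3.4117 -1.8316 -0.4537]
Step 6: x=[3.2526 6.8570 8.8522 11.3423] v=[-0.8020 4.0652 -3.1983 0.5547]
Step 7: x=[3.1485 7.4126 8.2917 11.5348] v=[-0.5206 2.7778 -2.8024 0.9626]
Max displacement = 1.4126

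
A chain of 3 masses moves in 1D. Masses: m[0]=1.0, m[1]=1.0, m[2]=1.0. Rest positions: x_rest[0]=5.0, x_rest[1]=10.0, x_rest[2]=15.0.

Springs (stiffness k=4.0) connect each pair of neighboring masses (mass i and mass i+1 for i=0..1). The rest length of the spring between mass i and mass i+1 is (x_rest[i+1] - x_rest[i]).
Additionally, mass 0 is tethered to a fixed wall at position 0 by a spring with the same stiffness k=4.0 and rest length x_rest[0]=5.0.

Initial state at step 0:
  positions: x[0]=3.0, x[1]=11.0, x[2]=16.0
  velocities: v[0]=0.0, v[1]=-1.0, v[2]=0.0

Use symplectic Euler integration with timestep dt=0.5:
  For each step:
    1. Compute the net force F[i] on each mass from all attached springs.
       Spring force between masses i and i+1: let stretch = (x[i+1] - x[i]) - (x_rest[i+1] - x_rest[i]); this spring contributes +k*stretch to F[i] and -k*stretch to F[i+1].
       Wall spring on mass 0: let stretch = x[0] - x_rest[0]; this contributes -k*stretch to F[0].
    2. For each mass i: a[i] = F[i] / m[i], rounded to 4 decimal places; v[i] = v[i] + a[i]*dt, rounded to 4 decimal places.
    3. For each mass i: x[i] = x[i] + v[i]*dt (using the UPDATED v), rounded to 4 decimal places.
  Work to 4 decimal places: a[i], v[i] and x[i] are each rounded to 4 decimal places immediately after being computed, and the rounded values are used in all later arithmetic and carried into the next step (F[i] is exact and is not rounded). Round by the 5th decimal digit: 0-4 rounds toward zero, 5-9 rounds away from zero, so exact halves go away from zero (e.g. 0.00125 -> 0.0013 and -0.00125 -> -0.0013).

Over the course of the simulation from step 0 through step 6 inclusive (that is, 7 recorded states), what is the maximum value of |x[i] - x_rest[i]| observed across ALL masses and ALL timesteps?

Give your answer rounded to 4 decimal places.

Answer: 3.5000

Derivation:
Step 0: x=[3.0000 11.0000 16.0000] v=[0.0000 -1.0000 0.0000]
Step 1: x=[8.0000 7.5000 16.0000] v=[10.0000 -7.0000 0.0000]
Step 2: x=[4.5000 13.0000 12.5000] v=[-7.0000 11.0000 -7.0000]
Step 3: x=[5.0000 9.5000 14.5000] v=[1.0000 -7.0000 4.0000]
Step 4: x=[5.0000 6.5000 16.5000] v=[0.0000 -6.0000 4.0000]
Step 5: x=[1.5000 12.0000 13.5000] v=[-7.0000 11.0000 -6.0000]
Step 6: x=[7.0000 8.5000 14.0000] v=[11.0000 -7.0000 1.0000]
Max displacement = 3.5000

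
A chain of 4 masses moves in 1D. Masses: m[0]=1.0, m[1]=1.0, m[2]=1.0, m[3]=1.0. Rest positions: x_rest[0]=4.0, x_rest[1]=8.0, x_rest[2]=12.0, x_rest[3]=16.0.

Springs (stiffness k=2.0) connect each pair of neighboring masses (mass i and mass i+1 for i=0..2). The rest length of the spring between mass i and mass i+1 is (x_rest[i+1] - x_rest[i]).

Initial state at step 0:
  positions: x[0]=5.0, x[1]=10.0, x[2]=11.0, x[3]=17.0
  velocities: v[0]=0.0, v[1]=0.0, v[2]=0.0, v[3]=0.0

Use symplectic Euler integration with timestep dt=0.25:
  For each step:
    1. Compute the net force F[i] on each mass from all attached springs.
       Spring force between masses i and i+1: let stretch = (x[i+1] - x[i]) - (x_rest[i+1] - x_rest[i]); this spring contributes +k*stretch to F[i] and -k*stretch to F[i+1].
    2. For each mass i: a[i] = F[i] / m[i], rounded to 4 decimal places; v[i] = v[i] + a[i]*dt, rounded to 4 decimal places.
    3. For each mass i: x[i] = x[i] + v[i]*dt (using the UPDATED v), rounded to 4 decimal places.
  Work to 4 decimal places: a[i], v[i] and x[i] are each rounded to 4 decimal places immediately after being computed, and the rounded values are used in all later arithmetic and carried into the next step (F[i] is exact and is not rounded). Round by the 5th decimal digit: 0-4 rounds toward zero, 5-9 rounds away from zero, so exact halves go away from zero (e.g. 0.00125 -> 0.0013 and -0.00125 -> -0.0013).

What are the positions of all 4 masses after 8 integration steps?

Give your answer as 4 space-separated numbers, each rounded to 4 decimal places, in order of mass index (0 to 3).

Step 0: x=[5.0000 10.0000 11.0000 17.0000] v=[0.0000 0.0000 0.0000 0.0000]
Step 1: x=[5.1250 9.5000 11.6250 16.7500] v=[0.5000 -2.0000 2.5000 -1.0000]
Step 2: x=[5.2969 8.7188 12.6250 16.3594] v=[0.6875 -3.1250 4.0000 -1.5625]
Step 3: x=[5.3965 7.9981 13.6035 16.0020] v=[0.3985 -2.8829 3.9141 -1.4297]
Step 4: x=[5.3213 7.6529 14.1812 15.8448] v=[-0.3007 -1.3810 2.3107 -0.6290]
Step 5: x=[5.0376 7.8323 14.1508 15.9796] v=[-1.1349 0.7174 -0.1217 0.5392]
Step 6: x=[4.6032 8.4521 13.5592 16.3858] v=[-1.7376 2.4793 -2.3666 1.6248]
Step 7: x=[4.1499 9.2292 12.6825 16.9387] v=[-1.8132 3.1084 -3.5069 2.2115]
Step 8: x=[3.8315 9.8031 11.9061 17.4596] v=[-1.2736 2.2954 -3.1055 2.0834]

Answer: 3.8315 9.8031 11.9061 17.4596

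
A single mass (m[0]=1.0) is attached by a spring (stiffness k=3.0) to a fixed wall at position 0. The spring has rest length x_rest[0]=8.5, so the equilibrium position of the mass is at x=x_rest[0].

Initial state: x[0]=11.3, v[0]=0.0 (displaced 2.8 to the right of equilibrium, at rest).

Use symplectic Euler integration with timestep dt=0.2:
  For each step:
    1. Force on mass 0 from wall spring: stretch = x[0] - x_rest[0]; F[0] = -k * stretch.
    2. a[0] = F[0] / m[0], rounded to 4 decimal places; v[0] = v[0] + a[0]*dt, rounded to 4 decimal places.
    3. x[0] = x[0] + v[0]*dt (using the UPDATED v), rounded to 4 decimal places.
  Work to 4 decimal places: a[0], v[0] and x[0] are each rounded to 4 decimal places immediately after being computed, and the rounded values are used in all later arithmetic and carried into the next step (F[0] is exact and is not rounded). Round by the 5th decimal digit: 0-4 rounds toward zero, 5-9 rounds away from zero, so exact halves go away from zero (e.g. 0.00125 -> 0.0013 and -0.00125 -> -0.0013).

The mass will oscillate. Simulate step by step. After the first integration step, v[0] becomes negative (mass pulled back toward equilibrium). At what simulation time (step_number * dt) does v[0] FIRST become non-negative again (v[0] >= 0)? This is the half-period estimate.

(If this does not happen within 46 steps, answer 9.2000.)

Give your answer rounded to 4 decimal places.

Step 0: x=[11.3000] v=[0.0000]
Step 1: x=[10.9640] v=[-1.6800]
Step 2: x=[10.3323] v=[-3.1584]
Step 3: x=[9.4807] v=[-4.2578]
Step 4: x=[8.5115] v=[-4.8462]
Step 5: x=[7.5409] v=[-4.8531]
Step 6: x=[6.6854] v=[-4.2776]
Step 7: x=[6.0476] v=[-3.1888]
Step 8: x=[5.7041] v=[-1.7174]
Step 9: x=[5.6961] v=[-0.0399]
Step 10: x=[6.0246] v=[1.6424]
First v>=0 after going negative at step 10, time=2.0000

Answer: 2.0000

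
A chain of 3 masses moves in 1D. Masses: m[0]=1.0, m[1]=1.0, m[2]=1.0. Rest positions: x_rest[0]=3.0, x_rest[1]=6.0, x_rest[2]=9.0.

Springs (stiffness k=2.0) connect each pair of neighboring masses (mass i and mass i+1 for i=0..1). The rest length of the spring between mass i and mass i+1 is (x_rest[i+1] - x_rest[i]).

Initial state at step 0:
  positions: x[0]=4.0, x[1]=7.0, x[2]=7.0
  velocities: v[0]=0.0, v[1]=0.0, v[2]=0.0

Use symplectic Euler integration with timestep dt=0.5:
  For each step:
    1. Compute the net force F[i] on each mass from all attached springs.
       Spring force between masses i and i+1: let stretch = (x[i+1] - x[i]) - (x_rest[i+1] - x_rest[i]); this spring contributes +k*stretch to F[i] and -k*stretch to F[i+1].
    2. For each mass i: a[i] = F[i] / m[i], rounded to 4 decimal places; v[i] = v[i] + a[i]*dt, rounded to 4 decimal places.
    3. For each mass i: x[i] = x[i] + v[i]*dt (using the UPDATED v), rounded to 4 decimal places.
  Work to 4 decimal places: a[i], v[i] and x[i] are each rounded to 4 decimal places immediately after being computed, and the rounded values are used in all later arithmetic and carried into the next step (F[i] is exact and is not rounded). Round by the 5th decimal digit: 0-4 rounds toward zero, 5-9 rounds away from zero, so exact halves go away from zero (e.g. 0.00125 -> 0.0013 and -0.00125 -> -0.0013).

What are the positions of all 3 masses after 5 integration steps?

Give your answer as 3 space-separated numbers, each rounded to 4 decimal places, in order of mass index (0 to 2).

Answer: 1.5625 6.7188 9.7188

Derivation:
Step 0: x=[4.0000 7.0000 7.0000] v=[0.0000 0.0000 0.0000]
Step 1: x=[4.0000 5.5000 8.5000] v=[0.0000 -3.0000 3.0000]
Step 2: x=[3.2500 4.7500 10.0000] v=[-1.5000 -1.5000 3.0000]
Step 3: x=[1.7500 5.8750 10.3750] v=[-3.0000 2.2500 0.7500]
Step 4: x=[0.8125 7.1875 10.0000] v=[-1.8750 2.6250 -0.7500]
Step 5: x=[1.5625 6.7188 9.7188] v=[1.5000 -0.9375 -0.5625]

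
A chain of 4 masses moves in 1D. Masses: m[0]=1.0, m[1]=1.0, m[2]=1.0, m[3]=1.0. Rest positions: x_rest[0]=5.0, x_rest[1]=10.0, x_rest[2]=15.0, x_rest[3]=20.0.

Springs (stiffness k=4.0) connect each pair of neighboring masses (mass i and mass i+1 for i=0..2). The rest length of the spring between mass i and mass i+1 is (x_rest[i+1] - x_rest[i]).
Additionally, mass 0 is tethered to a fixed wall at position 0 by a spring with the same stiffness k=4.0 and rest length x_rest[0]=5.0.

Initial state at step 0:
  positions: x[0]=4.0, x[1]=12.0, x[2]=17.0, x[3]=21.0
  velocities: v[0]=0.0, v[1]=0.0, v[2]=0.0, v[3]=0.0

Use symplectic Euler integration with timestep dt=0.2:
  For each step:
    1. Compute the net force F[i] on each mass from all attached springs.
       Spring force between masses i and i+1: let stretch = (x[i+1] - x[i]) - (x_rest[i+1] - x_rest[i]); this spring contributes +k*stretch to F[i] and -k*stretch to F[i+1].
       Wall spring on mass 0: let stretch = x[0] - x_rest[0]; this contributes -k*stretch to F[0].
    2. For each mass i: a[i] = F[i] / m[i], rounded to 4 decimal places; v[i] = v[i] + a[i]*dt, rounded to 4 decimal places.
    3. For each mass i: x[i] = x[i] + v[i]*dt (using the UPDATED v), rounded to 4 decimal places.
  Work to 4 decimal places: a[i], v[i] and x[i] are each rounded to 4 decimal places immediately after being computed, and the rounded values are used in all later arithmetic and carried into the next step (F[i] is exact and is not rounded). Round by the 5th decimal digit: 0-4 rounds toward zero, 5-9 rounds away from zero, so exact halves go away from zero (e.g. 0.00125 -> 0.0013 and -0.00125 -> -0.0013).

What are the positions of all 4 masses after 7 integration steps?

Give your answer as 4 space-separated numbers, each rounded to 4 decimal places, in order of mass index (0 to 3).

Answer: 5.0028 11.0160 15.2210 21.0189

Derivation:
Step 0: x=[4.0000 12.0000 17.0000 21.0000] v=[0.0000 0.0000 0.0000 0.0000]
Step 1: x=[4.6400 11.5200 16.8400 21.1600] v=[3.2000 -2.4000 -0.8000 0.8000]
Step 2: x=[5.6384 10.7904 16.5200 21.4288] v=[4.9920 -3.6480 -1.6000 1.3440]
Step 3: x=[6.5590 10.1532 16.0687 21.7122] v=[4.6029 -3.1859 -2.2566 1.4170]
Step 4: x=[7.0052 9.8874 15.5739 21.8926] v=[2.2311 -1.3289 -2.4742 0.9022]
Step 5: x=[6.7917 10.0703 15.1802 21.8620] v=[-1.0673 0.9145 -1.9684 -0.1528]
Step 6: x=[6.0161 10.5462 15.0380 21.5624] v=[-3.8778 2.3795 -0.7109 -1.4982]
Step 7: x=[5.0028 11.0160 15.2210 21.0189] v=[-5.0666 2.3489 0.9152 -2.7177]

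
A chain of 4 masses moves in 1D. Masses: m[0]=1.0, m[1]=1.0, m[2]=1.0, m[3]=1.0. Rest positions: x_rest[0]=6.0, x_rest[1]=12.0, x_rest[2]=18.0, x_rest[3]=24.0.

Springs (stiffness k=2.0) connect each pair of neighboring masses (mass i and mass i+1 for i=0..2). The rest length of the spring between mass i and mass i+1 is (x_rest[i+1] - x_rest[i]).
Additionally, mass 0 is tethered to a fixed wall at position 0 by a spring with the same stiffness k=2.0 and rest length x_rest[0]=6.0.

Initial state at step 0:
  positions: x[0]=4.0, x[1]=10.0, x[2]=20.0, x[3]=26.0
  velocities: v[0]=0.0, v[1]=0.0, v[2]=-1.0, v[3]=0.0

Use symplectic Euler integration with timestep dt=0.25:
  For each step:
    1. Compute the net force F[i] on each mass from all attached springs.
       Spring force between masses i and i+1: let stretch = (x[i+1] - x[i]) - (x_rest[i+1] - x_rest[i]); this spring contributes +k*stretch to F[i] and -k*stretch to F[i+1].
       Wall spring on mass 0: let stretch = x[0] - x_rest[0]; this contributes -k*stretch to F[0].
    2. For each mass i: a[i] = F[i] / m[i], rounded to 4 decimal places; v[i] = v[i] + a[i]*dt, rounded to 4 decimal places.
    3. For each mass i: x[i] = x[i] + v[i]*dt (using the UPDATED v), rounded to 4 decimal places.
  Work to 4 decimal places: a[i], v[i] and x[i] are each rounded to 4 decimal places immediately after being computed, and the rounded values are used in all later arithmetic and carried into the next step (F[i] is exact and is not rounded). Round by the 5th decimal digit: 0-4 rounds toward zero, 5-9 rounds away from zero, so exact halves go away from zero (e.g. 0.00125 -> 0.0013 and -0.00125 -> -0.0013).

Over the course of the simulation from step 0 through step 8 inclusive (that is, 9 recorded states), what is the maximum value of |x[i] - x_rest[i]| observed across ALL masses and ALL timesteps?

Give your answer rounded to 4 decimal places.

Answer: 2.6472

Derivation:
Step 0: x=[4.0000 10.0000 20.0000 26.0000] v=[0.0000 0.0000 -1.0000 0.0000]
Step 1: x=[4.2500 10.5000 19.2500 26.0000] v=[1.0000 2.0000 -3.0000 0.0000]
Step 2: x=[4.7500 11.3125 18.2500 25.9063] v=[2.0000 3.2500 -4.0000 -0.3750]
Step 3: x=[5.4766 12.1719 17.3399 25.6055] v=[2.9063 3.4375 -3.6406 -1.2032]
Step 4: x=[6.3555 12.8404 16.8170 25.0215] v=[3.5157 2.6739 -2.0918 -2.3360]
Step 5: x=[7.2506 13.1954 16.8226 24.1619] v=[3.5804 1.4198 0.0222 -3.4383]
Step 6: x=[7.9825 13.2607 17.2922 23.1349] v=[2.9275 0.2610 1.8783 -4.1080]
Step 7: x=[8.3764 13.1701 17.9882 22.1276] v=[1.5754 -0.3624 2.7839 -4.0294]
Step 8: x=[8.3224 13.0826 18.5994 21.3528] v=[-0.2160 -0.3502 2.4446 -3.0991]
Max displacement = 2.6472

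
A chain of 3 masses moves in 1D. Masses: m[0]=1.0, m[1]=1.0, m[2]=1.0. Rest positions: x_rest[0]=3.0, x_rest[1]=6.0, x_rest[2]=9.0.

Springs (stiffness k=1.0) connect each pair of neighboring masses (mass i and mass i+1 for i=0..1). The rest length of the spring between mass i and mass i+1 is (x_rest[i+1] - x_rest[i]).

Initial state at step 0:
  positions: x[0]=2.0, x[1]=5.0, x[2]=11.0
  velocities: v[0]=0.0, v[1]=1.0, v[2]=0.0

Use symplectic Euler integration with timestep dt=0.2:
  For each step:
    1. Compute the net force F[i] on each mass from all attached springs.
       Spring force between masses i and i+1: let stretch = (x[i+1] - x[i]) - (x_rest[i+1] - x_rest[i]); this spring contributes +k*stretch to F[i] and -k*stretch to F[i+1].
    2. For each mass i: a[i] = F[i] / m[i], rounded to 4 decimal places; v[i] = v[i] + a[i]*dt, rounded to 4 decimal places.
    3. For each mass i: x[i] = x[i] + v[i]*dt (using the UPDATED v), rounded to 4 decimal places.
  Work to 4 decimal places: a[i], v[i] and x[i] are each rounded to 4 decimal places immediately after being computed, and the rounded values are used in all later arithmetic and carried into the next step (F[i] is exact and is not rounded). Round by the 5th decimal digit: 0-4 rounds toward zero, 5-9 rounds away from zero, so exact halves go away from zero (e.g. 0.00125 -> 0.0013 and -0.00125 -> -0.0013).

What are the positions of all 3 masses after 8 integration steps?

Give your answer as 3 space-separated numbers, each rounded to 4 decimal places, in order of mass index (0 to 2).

Answer: 3.1645 7.6681 8.7674

Derivation:
Step 0: x=[2.0000 5.0000 11.0000] v=[0.0000 1.0000 0.0000]
Step 1: x=[2.0000 5.3200 10.8800] v=[0.0000 1.6000 -0.6000]
Step 2: x=[2.0128 5.7296 10.6576] v=[0.0640 2.0480 -1.1120]
Step 3: x=[2.0543 6.1876 10.3581] v=[0.2074 2.2902 -1.4976]
Step 4: x=[2.1411 6.6471 10.0118] v=[0.4341 2.2976 -1.7317]
Step 5: x=[2.2882 7.0610 9.6509] v=[0.7353 2.0693 -1.8046]
Step 6: x=[2.5062 7.3875 9.3064] v=[1.0899 1.6327 -1.7226]
Step 7: x=[2.7994 7.5955 9.0051] v=[1.4662 1.0402 -1.5064]
Step 8: x=[3.1645 7.6681 8.7674] v=[1.8254 0.3629 -1.1883]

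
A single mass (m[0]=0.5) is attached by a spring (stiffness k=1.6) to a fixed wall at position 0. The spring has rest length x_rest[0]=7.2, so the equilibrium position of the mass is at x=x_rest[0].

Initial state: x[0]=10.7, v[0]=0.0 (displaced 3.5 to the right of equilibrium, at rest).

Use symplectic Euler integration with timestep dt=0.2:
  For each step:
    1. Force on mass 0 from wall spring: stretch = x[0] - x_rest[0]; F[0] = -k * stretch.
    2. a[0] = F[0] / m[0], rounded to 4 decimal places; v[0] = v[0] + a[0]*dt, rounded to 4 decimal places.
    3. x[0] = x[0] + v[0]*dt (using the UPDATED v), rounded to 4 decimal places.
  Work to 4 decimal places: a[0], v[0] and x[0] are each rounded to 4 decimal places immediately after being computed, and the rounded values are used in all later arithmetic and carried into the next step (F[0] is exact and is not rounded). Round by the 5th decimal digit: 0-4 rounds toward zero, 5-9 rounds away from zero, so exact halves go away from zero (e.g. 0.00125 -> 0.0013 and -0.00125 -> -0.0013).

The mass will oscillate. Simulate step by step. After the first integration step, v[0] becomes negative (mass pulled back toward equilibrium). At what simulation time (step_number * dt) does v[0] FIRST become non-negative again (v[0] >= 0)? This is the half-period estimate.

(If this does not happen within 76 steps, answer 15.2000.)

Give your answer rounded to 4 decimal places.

Step 0: x=[10.7000] v=[0.0000]
Step 1: x=[10.2520] v=[-2.2400]
Step 2: x=[9.4133] v=[-4.1933]
Step 3: x=[8.2913] v=[-5.6098]
Step 4: x=[7.0297] v=[-6.3082]
Step 5: x=[5.7899] v=[-6.1992]
Step 6: x=[4.7306] v=[-5.2967]
Step 7: x=[3.9873] v=[-3.7163]
Step 8: x=[3.6553] v=[-1.6602]
Step 9: x=[3.7770] v=[0.6084]
First v>=0 after going negative at step 9, time=1.8000

Answer: 1.8000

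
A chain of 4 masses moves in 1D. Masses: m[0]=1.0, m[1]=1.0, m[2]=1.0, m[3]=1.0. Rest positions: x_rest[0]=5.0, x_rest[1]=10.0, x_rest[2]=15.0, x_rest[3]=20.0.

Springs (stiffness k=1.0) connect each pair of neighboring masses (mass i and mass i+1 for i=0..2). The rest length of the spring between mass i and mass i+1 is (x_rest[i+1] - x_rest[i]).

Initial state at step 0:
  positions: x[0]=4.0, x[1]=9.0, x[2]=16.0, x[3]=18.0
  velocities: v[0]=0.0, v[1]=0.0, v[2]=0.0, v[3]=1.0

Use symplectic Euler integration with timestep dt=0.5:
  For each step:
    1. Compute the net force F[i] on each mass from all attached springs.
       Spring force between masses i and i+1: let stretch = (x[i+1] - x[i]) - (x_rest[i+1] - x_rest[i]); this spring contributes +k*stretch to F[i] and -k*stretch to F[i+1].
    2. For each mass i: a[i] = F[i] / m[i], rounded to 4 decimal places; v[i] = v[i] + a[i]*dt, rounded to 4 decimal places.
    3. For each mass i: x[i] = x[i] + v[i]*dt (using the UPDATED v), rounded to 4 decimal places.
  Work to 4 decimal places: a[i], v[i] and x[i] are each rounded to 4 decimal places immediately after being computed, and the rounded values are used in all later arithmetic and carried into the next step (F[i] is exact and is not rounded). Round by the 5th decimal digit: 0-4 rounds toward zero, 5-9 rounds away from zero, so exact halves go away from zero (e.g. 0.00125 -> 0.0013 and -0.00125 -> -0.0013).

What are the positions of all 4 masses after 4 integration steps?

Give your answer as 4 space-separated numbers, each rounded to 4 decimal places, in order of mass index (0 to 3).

Answer: 4.8595 9.0391 13.7735 21.3282

Derivation:
Step 0: x=[4.0000 9.0000 16.0000 18.0000] v=[0.0000 0.0000 0.0000 1.0000]
Step 1: x=[4.0000 9.5000 14.7500 19.2500] v=[0.0000 1.0000 -2.5000 2.5000]
Step 2: x=[4.1250 9.9375 13.3125 20.6250] v=[0.2500 0.8750 -2.8750 2.7500]
Step 3: x=[4.4532 9.7656 12.8594 21.4219] v=[0.6563 -0.3438 -0.9063 1.5938]
Step 4: x=[4.8595 9.0391 13.7735 21.3282] v=[0.8125 -1.4531 1.8281 -0.1875]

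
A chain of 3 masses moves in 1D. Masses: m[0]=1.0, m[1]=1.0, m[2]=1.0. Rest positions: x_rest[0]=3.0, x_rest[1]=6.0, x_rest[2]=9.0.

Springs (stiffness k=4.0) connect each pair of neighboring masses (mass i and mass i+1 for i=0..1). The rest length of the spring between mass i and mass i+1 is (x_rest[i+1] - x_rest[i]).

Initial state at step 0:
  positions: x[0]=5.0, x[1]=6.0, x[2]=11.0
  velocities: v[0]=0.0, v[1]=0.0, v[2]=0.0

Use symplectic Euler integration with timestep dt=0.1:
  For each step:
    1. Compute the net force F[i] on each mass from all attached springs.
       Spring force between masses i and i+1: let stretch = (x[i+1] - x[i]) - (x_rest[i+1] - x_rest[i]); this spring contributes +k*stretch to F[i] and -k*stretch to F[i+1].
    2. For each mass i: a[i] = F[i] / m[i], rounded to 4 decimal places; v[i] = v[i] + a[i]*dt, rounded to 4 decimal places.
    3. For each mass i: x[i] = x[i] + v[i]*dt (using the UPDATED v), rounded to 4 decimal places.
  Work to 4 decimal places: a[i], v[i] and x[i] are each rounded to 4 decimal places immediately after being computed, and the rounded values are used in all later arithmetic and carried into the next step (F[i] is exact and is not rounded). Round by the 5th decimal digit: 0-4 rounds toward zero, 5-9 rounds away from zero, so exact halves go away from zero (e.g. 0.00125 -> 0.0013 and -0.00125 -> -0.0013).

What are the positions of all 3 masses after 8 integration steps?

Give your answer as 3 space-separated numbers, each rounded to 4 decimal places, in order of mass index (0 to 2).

Step 0: x=[5.0000 6.0000 11.0000] v=[0.0000 0.0000 0.0000]
Step 1: x=[4.9200 6.1600 10.9200] v=[-0.8000 1.6000 -0.8000]
Step 2: x=[4.7696 6.4608 10.7696] v=[-1.5040 3.0080 -1.5040]
Step 3: x=[4.5669 6.8663 10.5669] v=[-2.0275 4.0550 -2.0275]
Step 4: x=[4.3361 7.3279 10.3361] v=[-2.3077 4.6155 -2.3077]
Step 5: x=[4.1050 7.7901 10.1050] v=[-2.3110 4.6221 -2.3110]
Step 6: x=[3.9013 8.1975 9.9013] v=[-2.0370 4.0740 -2.0370]
Step 7: x=[3.7495 8.5012 9.7495] v=[-1.5185 3.0370 -1.5185]
Step 8: x=[3.6677 8.6648 9.6677] v=[-0.8178 1.6356 -0.8178]

Answer: 3.6677 8.6648 9.6677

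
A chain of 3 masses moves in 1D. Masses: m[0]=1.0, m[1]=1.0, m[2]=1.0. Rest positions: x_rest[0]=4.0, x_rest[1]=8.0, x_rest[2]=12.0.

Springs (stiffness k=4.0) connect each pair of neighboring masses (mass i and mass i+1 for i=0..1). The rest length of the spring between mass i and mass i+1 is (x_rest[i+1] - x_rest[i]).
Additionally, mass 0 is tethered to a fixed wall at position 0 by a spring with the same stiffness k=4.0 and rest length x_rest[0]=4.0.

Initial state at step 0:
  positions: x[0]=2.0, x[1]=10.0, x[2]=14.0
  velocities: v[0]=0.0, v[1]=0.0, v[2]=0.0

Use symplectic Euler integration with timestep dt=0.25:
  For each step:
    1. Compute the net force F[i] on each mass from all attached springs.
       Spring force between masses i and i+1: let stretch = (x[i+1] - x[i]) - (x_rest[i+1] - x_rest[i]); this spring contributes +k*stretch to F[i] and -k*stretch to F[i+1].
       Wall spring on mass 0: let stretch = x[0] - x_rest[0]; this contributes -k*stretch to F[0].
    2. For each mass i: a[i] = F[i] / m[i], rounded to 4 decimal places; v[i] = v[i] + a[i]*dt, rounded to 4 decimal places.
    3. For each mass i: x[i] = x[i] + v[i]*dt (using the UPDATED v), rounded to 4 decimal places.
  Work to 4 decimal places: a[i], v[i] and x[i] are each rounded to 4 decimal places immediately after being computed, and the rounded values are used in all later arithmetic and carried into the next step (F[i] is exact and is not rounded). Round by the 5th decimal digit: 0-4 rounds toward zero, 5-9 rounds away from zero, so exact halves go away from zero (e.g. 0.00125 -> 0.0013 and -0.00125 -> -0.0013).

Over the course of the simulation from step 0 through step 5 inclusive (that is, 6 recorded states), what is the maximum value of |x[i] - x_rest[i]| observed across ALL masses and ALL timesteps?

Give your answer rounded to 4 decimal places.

Answer: 2.7188

Derivation:
Step 0: x=[2.0000 10.0000 14.0000] v=[0.0000 0.0000 0.0000]
Step 1: x=[3.5000 9.0000 14.0000] v=[6.0000 -4.0000 0.0000]
Step 2: x=[5.5000 7.8750 13.7500] v=[8.0000 -4.5000 -1.0000]
Step 3: x=[6.7188 7.6250 13.0313] v=[4.8750 -1.0000 -2.8750]
Step 4: x=[6.4844 8.5000 11.9610] v=[-0.9376 3.5001 -4.2813]
Step 5: x=[5.1328 9.7364 11.0254] v=[-5.4064 4.9455 -3.7423]
Max displacement = 2.7188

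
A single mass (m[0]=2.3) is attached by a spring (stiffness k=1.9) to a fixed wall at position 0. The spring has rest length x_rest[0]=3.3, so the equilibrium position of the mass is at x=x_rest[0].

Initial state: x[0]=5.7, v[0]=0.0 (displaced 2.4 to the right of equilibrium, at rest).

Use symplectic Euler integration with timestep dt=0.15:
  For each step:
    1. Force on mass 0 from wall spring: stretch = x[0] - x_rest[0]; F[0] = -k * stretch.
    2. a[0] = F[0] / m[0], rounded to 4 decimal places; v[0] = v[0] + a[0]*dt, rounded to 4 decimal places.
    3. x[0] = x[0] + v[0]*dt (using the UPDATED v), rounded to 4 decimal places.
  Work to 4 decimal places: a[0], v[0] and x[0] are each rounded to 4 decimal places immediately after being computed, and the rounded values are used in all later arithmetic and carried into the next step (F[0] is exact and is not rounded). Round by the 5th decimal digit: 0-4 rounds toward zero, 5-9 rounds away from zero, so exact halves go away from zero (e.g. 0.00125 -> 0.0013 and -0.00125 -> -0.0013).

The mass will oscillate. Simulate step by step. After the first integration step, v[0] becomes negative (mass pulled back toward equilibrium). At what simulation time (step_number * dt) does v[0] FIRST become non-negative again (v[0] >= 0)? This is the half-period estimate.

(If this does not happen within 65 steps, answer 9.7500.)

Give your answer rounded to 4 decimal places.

Answer: 3.6000

Derivation:
Step 0: x=[5.7000] v=[0.0000]
Step 1: x=[5.6554] v=[-0.2974]
Step 2: x=[5.5670] v=[-0.5893]
Step 3: x=[5.4365] v=[-0.8702]
Step 4: x=[5.2663] v=[-1.1349]
Step 5: x=[5.0595] v=[-1.3785]
Step 6: x=[4.8200] v=[-1.5965]
Step 7: x=[4.5523] v=[-1.7849]
Step 8: x=[4.2613] v=[-1.9401]
Step 9: x=[3.9524] v=[-2.0592]
Step 10: x=[3.6314] v=[-2.1400]
Step 11: x=[3.3042] v=[-2.1811]
Step 12: x=[2.9770] v=[-2.1816]
Step 13: x=[2.6558] v=[-2.1416]
Step 14: x=[2.3465] v=[-2.0618]
Step 15: x=[2.0550] v=[-1.9436]
Step 16: x=[1.7866] v=[-1.7893]
Step 17: x=[1.5463] v=[-1.6018]
Step 18: x=[1.3386] v=[-1.3845]
Step 19: x=[1.1674] v=[-1.1415]
Step 20: x=[1.0358] v=[-0.8772]
Step 21: x=[0.9463] v=[-0.5966]
Step 22: x=[0.9006] v=[-0.3049]
Step 23: x=[0.8995] v=[-0.0076]
Step 24: x=[0.9430] v=[0.2899]
First v>=0 after going negative at step 24, time=3.6000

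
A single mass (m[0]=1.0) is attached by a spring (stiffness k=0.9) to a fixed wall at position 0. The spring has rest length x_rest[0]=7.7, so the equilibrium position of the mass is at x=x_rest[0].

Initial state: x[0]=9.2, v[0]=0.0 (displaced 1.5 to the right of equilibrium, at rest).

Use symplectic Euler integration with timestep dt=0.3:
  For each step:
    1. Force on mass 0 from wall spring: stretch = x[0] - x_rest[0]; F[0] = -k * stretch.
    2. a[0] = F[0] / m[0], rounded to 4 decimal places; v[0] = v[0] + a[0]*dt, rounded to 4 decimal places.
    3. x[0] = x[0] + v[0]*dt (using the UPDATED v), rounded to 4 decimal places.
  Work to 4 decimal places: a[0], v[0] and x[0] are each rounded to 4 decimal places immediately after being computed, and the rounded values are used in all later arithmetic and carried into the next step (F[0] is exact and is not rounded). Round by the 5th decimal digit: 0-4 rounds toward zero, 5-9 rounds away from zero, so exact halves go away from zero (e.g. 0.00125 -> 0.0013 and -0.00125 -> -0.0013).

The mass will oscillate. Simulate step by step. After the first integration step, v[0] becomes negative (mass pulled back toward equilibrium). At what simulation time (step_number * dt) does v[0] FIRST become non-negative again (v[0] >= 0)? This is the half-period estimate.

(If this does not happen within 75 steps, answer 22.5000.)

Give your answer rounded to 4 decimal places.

Step 0: x=[9.2000] v=[0.0000]
Step 1: x=[9.0785] v=[-0.4050]
Step 2: x=[8.8453] v=[-0.7772]
Step 3: x=[8.5194] v=[-1.0864]
Step 4: x=[8.1271] v=[-1.3077]
Step 5: x=[7.7002] v=[-1.4230]
Step 6: x=[7.2733] v=[-1.4231]
Step 7: x=[6.8809] v=[-1.3079]
Step 8: x=[6.5549] v=[-1.0867]
Step 9: x=[6.3217] v=[-0.7775]
Step 10: x=[6.2001] v=[-0.4054]
Step 11: x=[6.2000] v=[-0.0004]
Step 12: x=[6.3214] v=[0.4046]
First v>=0 after going negative at step 12, time=3.6000

Answer: 3.6000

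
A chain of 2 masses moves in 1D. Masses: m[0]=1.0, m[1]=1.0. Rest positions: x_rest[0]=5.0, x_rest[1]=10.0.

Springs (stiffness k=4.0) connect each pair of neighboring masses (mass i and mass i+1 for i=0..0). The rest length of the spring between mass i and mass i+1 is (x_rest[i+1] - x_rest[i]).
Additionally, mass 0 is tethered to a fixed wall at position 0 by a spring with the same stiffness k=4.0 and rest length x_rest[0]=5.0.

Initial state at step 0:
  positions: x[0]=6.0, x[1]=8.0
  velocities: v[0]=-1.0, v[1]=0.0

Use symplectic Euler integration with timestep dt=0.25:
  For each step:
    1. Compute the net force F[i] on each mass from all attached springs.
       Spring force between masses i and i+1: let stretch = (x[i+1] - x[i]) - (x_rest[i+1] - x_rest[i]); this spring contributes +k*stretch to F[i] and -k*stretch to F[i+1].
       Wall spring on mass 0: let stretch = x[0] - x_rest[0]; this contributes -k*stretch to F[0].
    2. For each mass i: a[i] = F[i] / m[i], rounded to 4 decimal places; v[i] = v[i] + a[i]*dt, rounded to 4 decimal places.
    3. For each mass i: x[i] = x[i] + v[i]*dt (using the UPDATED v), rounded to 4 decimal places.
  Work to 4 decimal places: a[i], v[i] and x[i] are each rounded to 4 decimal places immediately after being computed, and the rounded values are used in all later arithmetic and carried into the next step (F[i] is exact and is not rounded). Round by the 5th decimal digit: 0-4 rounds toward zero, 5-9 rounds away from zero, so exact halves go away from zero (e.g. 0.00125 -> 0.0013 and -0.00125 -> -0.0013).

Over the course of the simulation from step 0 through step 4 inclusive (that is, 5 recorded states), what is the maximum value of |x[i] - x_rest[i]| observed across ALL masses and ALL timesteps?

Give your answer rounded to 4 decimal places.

Answer: 2.3437

Derivation:
Step 0: x=[6.0000 8.0000] v=[-1.0000 0.0000]
Step 1: x=[4.7500 8.7500] v=[-5.0000 3.0000]
Step 2: x=[3.3125 9.7500] v=[-5.7500 4.0000]
Step 3: x=[2.6563 10.3906] v=[-2.6250 2.5625]
Step 4: x=[3.2696 10.3477] v=[2.4530 -0.1718]
Max displacement = 2.3437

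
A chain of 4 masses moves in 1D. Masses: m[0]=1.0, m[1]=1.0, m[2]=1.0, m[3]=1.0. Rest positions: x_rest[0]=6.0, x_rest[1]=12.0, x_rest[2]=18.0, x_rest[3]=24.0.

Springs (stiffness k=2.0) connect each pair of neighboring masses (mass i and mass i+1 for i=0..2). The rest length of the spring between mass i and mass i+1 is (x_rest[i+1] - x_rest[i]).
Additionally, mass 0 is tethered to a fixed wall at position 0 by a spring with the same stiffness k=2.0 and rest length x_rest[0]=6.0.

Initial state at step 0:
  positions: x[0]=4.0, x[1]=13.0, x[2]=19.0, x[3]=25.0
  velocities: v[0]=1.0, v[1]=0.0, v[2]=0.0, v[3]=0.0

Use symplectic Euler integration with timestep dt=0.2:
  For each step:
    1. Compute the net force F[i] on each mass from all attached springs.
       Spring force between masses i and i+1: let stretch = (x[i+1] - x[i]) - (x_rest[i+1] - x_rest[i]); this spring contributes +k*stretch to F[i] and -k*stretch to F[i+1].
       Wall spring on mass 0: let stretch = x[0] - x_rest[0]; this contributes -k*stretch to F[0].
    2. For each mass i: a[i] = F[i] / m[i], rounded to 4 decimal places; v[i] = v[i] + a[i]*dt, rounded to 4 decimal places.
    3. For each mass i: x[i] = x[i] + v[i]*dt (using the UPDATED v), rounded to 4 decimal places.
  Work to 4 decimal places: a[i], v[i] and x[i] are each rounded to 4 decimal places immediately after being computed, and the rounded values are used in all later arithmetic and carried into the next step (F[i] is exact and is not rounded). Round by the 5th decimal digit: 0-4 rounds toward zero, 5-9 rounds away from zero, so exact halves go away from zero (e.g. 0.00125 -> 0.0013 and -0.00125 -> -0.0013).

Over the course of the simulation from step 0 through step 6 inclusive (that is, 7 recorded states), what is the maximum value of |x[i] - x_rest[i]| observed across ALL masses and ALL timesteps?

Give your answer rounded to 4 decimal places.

Step 0: x=[4.0000 13.0000 19.0000 25.0000] v=[1.0000 0.0000 0.0000 0.0000]
Step 1: x=[4.6000 12.7600 19.0000 25.0000] v=[3.0000 -1.2000 0.0000 0.0000]
Step 2: x=[5.4848 12.3664 18.9808 25.0000] v=[4.4240 -1.9680 -0.0960 0.0000]
Step 3: x=[6.4813 11.9514 18.9140 24.9985] v=[4.9827 -2.0749 -0.3341 -0.0077]
Step 4: x=[7.3969 11.6558 18.7769 24.9902] v=[4.5782 -1.4779 -0.6853 -0.0415]
Step 5: x=[8.0615 11.5892 18.5672 24.9648] v=[3.3230 -0.3330 -1.0484 -0.1268]
Step 6: x=[8.3634 11.7986 18.3111 24.9076] v=[1.5095 1.0471 -1.2806 -0.2858]
Max displacement = 2.3634

Answer: 2.3634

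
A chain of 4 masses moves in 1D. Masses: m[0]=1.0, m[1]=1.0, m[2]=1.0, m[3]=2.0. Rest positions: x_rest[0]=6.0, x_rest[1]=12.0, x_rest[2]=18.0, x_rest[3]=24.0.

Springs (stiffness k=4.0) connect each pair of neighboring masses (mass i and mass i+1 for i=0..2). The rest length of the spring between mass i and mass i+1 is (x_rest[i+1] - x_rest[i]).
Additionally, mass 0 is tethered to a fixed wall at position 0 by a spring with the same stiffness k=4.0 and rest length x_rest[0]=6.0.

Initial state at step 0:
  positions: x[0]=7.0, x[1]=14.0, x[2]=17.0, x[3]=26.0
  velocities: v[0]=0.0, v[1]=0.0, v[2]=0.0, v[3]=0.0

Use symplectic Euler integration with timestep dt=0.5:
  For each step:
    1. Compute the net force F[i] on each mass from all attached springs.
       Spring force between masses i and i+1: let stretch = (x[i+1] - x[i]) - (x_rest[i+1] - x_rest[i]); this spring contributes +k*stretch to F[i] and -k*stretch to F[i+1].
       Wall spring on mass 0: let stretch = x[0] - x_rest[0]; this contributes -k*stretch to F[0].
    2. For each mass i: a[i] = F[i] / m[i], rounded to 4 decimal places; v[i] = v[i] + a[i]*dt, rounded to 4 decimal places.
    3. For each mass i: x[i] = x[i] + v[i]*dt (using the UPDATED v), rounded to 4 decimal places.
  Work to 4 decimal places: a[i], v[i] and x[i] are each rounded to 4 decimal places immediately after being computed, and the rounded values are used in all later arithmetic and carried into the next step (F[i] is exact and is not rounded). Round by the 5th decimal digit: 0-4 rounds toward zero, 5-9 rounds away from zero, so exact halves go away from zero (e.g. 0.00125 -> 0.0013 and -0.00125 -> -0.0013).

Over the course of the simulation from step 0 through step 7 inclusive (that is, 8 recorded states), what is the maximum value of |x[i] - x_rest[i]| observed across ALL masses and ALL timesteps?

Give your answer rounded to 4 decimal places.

Answer: 5.0000

Derivation:
Step 0: x=[7.0000 14.0000 17.0000 26.0000] v=[0.0000 0.0000 0.0000 0.0000]
Step 1: x=[7.0000 10.0000 23.0000 24.5000] v=[0.0000 -8.0000 12.0000 -3.0000]
Step 2: x=[3.0000 16.0000 17.5000 25.2500] v=[-8.0000 12.0000 -11.0000 1.5000]
Step 3: x=[9.0000 10.5000 18.2500 25.1250] v=[12.0000 -11.0000 1.5000 -0.2500]
Step 4: x=[7.5000 11.2500 18.1250 24.5625] v=[-3.0000 1.5000 -0.2500 -1.1250]
Step 5: x=[2.2500 15.1250 17.5625 23.7813] v=[-10.5000 7.7500 -1.1250 -1.5625]
Step 6: x=[7.6250 8.5625 20.7813 22.8907] v=[10.7500 -13.1250 6.4376 -1.7813]
Step 7: x=[6.3125 13.2813 13.8907 23.9454] v=[-2.6250 9.4376 -13.7812 2.1093]
Max displacement = 5.0000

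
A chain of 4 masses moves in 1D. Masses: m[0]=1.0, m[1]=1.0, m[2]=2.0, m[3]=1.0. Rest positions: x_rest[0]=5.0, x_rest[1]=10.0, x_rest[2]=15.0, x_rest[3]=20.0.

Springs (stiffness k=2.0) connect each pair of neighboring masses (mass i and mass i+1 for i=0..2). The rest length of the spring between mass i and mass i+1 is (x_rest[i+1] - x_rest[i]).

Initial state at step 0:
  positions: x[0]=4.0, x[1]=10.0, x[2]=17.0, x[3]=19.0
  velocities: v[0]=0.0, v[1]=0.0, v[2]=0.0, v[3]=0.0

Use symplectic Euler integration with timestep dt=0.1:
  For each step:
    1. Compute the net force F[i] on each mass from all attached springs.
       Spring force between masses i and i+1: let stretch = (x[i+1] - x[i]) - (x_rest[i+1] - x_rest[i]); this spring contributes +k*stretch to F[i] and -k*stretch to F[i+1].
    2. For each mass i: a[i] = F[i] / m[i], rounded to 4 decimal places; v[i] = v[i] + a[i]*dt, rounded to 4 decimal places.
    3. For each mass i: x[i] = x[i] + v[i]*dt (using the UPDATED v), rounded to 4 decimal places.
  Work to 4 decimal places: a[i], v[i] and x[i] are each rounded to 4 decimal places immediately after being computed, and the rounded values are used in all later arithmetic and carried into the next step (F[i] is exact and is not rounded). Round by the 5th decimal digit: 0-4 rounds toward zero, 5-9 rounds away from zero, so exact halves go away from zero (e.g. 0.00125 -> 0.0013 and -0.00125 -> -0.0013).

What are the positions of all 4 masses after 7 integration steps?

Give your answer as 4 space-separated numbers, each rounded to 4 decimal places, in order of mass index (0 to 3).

Answer: 4.5545 10.4019 15.8122 20.4192

Derivation:
Step 0: x=[4.0000 10.0000 17.0000 19.0000] v=[0.0000 0.0000 0.0000 0.0000]
Step 1: x=[4.0200 10.0200 16.9500 19.0600] v=[0.2000 0.2000 -0.5000 0.6000]
Step 2: x=[4.0600 10.0586 16.8518 19.1778] v=[0.4000 0.3860 -0.9820 1.1780]
Step 3: x=[4.1200 10.1131 16.7089 19.3491] v=[0.5997 0.5449 -1.4287 1.7128]
Step 4: x=[4.1998 10.1796 16.5265 19.5676] v=[0.7983 0.6654 -1.8243 2.1848]
Step 5: x=[4.2992 10.2535 16.3110 19.8253] v=[0.9943 0.7388 -2.1549 2.5766]
Step 6: x=[4.4177 10.3294 16.0701 20.1127] v=[1.1852 0.7594 -2.4092 2.8737]
Step 7: x=[4.5545 10.4019 15.8122 20.4192] v=[1.3675 0.7252 -2.5790 3.0652]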